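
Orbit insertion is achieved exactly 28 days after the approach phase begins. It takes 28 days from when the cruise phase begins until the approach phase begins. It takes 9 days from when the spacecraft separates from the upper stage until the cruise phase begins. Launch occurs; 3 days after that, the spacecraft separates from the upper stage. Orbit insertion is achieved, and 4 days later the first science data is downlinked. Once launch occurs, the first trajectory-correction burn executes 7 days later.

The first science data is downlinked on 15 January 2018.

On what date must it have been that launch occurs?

4 November 2017

The first science data is downlinked: Jan 15, 2018.
Orbit insertion is achieved: Jan 15, 2018 − 4 days = Jan 11, 2018.
The approach phase begins: Jan 11, 2018 − 28 days = Dec 14, 2017.
The cruise phase begins: Dec 14, 2017 − 28 days = Nov 16, 2017.
The spacecraft separates from the upper stage: Nov 16, 2017 − 9 days = Nov 7, 2017.
Launch occurs: Nov 7, 2017 − 3 days = Nov 4, 2017.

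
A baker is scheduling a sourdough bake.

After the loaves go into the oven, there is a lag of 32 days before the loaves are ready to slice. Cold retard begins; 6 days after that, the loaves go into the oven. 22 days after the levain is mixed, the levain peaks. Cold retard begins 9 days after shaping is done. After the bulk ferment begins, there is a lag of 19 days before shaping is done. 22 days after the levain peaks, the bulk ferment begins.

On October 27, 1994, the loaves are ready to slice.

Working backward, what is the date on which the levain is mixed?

July 9, 1994

The loaves are ready to slice: Oct 27, 1994.
The loaves go into the oven: Oct 27, 1994 − 32 days = Sep 25, 1994.
Cold retard begins: Sep 25, 1994 − 6 days = Sep 19, 1994.
Shaping is done: Sep 19, 1994 − 9 days = Sep 10, 1994.
The bulk ferment begins: Sep 10, 1994 − 19 days = Aug 22, 1994.
The levain peaks: Aug 22, 1994 − 22 days = Jul 31, 1994.
The levain is mixed: Jul 31, 1994 − 22 days = Jul 9, 1994.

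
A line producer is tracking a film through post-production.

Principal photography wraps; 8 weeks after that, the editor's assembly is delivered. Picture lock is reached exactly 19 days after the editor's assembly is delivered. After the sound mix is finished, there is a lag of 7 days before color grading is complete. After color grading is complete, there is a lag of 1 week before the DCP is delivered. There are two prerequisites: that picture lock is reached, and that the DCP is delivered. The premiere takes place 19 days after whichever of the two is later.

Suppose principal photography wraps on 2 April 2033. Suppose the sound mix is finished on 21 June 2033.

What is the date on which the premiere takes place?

24 July 2033

Principal photography wraps: Apr 2, 2033.
The editor's assembly is delivered: Apr 2, 2033 + 8 weeks = May 28, 2033.
Picture lock is reached: May 28, 2033 + 19 days = Jun 16, 2033.
The sound mix is finished: Jun 21, 2033.
Color grading is complete: Jun 21, 2033 + 7 days = Jun 28, 2033.
The DCP is delivered: Jun 28, 2033 + 1 week = Jul 5, 2033.
Both prerequisites met — picture lock is reached (Jun 16, 2033), the DCP is delivered (Jul 5, 2033); the later is Jul 5, 2033.
The premiere takes place: Jul 5, 2033 + 19 days = Jul 24, 2033.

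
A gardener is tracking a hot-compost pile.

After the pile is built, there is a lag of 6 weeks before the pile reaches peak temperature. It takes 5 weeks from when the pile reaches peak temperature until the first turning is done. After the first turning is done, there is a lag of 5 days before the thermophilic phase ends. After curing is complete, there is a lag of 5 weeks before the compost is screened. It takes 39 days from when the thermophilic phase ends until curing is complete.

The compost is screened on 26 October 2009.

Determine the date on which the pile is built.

The compost is screened: Oct 26, 2009.
Curing is complete: Oct 26, 2009 − 5 weeks = Sep 21, 2009.
The thermophilic phase ends: Sep 21, 2009 − 39 days = Aug 13, 2009.
The first turning is done: Aug 13, 2009 − 5 days = Aug 8, 2009.
The pile reaches peak temperature: Aug 8, 2009 − 5 weeks = Jul 4, 2009.
The pile is built: Jul 4, 2009 − 6 weeks = May 23, 2009.

23 May 2009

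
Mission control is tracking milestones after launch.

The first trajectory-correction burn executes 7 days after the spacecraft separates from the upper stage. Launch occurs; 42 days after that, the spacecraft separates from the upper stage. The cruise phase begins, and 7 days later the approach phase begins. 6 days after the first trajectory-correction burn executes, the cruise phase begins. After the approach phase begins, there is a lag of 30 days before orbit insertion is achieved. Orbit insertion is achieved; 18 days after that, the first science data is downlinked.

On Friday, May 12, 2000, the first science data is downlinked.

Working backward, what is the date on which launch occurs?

Sunday, January 23, 2000

The first science data is downlinked: May 12, 2000.
Orbit insertion is achieved: May 12, 2000 − 18 days = Apr 24, 2000.
The approach phase begins: Apr 24, 2000 − 30 days = Mar 25, 2000.
The cruise phase begins: Mar 25, 2000 − 7 days = Mar 18, 2000.
The first trajectory-correction burn executes: Mar 18, 2000 − 6 days = Mar 12, 2000.
The spacecraft separates from the upper stage: Mar 12, 2000 − 7 days = Mar 5, 2000.
Launch occurs: Mar 5, 2000 − 42 days = Jan 23, 2000.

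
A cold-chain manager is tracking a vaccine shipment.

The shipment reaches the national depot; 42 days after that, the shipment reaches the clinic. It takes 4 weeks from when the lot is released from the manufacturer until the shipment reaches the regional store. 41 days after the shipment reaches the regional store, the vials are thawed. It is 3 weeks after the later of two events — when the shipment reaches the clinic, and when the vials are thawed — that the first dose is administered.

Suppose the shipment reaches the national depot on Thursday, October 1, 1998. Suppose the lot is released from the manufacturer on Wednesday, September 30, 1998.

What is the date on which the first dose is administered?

Tuesday, December 29, 1998

The shipment reaches the national depot: Oct 1, 1998.
The shipment reaches the clinic: Oct 1, 1998 + 42 days = Nov 12, 1998.
The lot is released from the manufacturer: Sep 30, 1998.
The shipment reaches the regional store: Sep 30, 1998 + 4 weeks = Oct 28, 1998.
The vials are thawed: Oct 28, 1998 + 41 days = Dec 8, 1998.
Both prerequisites met — the shipment reaches the clinic (Nov 12, 1998), the vials are thawed (Dec 8, 1998); the later is Dec 8, 1998.
The first dose is administered: Dec 8, 1998 + 3 weeks = Dec 29, 1998.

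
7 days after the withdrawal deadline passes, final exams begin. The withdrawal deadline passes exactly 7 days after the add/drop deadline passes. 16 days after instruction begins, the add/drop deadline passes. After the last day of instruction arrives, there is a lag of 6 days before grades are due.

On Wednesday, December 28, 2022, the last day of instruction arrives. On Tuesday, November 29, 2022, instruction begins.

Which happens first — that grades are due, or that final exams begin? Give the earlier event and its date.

The last day of instruction arrives: Dec 28, 2022.
Grades are due: Dec 28, 2022 + 6 days = Jan 3, 2023.
Instruction begins: Nov 29, 2022.
The add/drop deadline passes: Nov 29, 2022 + 16 days = Dec 15, 2022.
The withdrawal deadline passes: Dec 15, 2022 + 7 days = Dec 22, 2022.
Final exams begin: Dec 22, 2022 + 7 days = Dec 29, 2022.
Comparing: grades are due on Jan 3, 2023 vs final exams begin on Dec 29, 2022. Earlier: final exams begin.

Final exams begin — Thursday, December 29, 2022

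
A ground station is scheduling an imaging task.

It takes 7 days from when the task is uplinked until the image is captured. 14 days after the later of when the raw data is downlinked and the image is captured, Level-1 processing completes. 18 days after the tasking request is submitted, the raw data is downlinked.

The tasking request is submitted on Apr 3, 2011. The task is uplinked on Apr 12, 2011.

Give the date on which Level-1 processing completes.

May 5, 2011

The tasking request is submitted: Apr 3, 2011.
The raw data is downlinked: Apr 3, 2011 + 18 days = Apr 21, 2011.
The task is uplinked: Apr 12, 2011.
The image is captured: Apr 12, 2011 + 7 days = Apr 19, 2011.
Both prerequisites met — the raw data is downlinked (Apr 21, 2011), the image is captured (Apr 19, 2011); the later is Apr 21, 2011.
Level-1 processing completes: Apr 21, 2011 + 14 days = May 5, 2011.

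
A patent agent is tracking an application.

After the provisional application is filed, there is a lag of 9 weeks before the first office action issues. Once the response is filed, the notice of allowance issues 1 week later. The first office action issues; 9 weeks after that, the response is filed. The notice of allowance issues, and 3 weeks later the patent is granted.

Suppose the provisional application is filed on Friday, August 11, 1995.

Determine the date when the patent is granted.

The provisional application is filed: Aug 11, 1995.
The first office action issues: Aug 11, 1995 + 9 weeks = Oct 13, 1995.
The response is filed: Oct 13, 1995 + 9 weeks = Dec 15, 1995.
The notice of allowance issues: Dec 15, 1995 + 1 week = Dec 22, 1995.
The patent is granted: Dec 22, 1995 + 3 weeks = Jan 12, 1996.

Friday, January 12, 1996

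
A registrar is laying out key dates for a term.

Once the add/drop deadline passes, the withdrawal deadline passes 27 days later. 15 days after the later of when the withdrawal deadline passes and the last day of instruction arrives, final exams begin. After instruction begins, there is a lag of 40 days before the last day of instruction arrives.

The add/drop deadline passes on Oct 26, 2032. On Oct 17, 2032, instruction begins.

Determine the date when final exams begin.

Dec 11, 2032

The add/drop deadline passes: Oct 26, 2032.
The withdrawal deadline passes: Oct 26, 2032 + 27 days = Nov 22, 2032.
Instruction begins: Oct 17, 2032.
The last day of instruction arrives: Oct 17, 2032 + 40 days = Nov 26, 2032.
Both prerequisites met — the withdrawal deadline passes (Nov 22, 2032), the last day of instruction arrives (Nov 26, 2032); the later is Nov 26, 2032.
Final exams begin: Nov 26, 2032 + 15 days = Dec 11, 2032.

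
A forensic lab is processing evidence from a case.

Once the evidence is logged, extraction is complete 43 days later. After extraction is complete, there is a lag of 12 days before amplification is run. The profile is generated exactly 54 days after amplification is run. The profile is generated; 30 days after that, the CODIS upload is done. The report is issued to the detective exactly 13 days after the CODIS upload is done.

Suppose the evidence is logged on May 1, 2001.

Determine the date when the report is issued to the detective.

The evidence is logged: May 1, 2001.
Extraction is complete: May 1, 2001 + 43 days = Jun 13, 2001.
Amplification is run: Jun 13, 2001 + 12 days = Jun 25, 2001.
The profile is generated: Jun 25, 2001 + 54 days = Aug 18, 2001.
The CODIS upload is done: Aug 18, 2001 + 30 days = Sep 17, 2001.
The report is issued to the detective: Sep 17, 2001 + 13 days = Sep 30, 2001.

Sep 30, 2001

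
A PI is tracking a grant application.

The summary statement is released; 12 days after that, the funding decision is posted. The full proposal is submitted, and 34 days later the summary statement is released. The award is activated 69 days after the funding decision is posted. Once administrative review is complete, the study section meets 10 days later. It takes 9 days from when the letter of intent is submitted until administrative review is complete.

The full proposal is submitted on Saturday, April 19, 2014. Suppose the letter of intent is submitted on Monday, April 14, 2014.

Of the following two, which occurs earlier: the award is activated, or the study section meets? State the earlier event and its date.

The full proposal is submitted: Apr 19, 2014.
The summary statement is released: Apr 19, 2014 + 34 days = May 23, 2014.
The funding decision is posted: May 23, 2014 + 12 days = Jun 4, 2014.
The award is activated: Jun 4, 2014 + 69 days = Aug 12, 2014.
The letter of intent is submitted: Apr 14, 2014.
Administrative review is complete: Apr 14, 2014 + 9 days = Apr 23, 2014.
The study section meets: Apr 23, 2014 + 10 days = May 3, 2014.
Comparing: the award is activated on Aug 12, 2014 vs the study section meets on May 3, 2014. Earlier: the study section meets.

The study section meets — Saturday, May 3, 2014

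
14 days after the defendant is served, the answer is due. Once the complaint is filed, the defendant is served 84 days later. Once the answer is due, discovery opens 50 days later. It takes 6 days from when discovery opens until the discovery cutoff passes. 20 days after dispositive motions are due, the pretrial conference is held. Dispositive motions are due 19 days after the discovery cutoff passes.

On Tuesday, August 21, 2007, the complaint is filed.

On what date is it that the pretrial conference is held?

Saturday, March 1, 2008

The complaint is filed: Aug 21, 2007.
The defendant is served: Aug 21, 2007 + 84 days = Nov 13, 2007.
The answer is due: Nov 13, 2007 + 14 days = Nov 27, 2007.
Discovery opens: Nov 27, 2007 + 50 days = Jan 16, 2008.
The discovery cutoff passes: Jan 16, 2008 + 6 days = Jan 22, 2008.
Dispositive motions are due: Jan 22, 2008 + 19 days = Feb 10, 2008.
The pretrial conference is held: Feb 10, 2008 + 20 days = Mar 1, 2008.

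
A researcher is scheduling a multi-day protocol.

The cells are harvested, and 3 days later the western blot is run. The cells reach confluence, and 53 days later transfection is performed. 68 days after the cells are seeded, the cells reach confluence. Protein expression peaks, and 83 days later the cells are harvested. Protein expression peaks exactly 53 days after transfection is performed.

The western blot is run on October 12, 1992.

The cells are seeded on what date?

January 26, 1992

The western blot is run: Oct 12, 1992.
The cells are harvested: Oct 12, 1992 − 3 days = Oct 9, 1992.
Protein expression peaks: Oct 9, 1992 − 83 days = Jul 18, 1992.
Transfection is performed: Jul 18, 1992 − 53 days = May 26, 1992.
The cells reach confluence: May 26, 1992 − 53 days = Apr 3, 1992.
The cells are seeded: Apr 3, 1992 − 68 days = Jan 26, 1992.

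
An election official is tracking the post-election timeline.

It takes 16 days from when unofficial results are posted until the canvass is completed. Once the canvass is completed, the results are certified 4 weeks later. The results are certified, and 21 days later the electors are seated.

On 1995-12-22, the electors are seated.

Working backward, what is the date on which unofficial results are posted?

1995-10-18

The electors are seated: Dec 22, 1995.
The results are certified: Dec 22, 1995 − 21 days = Dec 1, 1995.
The canvass is completed: Dec 1, 1995 − 4 weeks = Nov 3, 1995.
Unofficial results are posted: Nov 3, 1995 − 16 days = Oct 18, 1995.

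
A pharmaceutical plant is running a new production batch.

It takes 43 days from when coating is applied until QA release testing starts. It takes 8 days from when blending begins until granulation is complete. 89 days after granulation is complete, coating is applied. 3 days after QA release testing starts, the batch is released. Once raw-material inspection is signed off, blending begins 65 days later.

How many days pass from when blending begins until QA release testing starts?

Causal path: blending begins → granulation is complete → coating is applied → QA release testing starts.
Total delay along the path: 8 + 89 + 43 = 140 days.

140 days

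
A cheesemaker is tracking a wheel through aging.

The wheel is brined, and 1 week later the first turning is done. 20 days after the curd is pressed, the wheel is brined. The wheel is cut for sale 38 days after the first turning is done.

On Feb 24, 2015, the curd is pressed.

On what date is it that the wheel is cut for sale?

The curd is pressed: Feb 24, 2015.
The wheel is brined: Feb 24, 2015 + 20 days = Mar 16, 2015.
The first turning is done: Mar 16, 2015 + 1 week = Mar 23, 2015.
The wheel is cut for sale: Mar 23, 2015 + 38 days = Apr 30, 2015.

Apr 30, 2015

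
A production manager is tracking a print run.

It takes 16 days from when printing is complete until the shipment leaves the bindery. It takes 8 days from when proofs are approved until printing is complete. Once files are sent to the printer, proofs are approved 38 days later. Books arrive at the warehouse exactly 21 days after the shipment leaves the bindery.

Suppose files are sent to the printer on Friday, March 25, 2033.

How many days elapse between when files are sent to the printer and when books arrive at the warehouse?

83 days

Causal path: files are sent to the printer → proofs are approved → printing is complete → the shipment leaves the bindery → books arrive at the warehouse.
Total delay along the path: 38 + 8 + 16 + 21 = 83 days.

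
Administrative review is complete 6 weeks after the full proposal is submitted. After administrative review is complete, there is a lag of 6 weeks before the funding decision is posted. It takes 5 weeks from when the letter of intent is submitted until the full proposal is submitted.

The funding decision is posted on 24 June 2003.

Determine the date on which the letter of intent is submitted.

The funding decision is posted: Jun 24, 2003.
Administrative review is complete: Jun 24, 2003 − 6 weeks = May 13, 2003.
The full proposal is submitted: May 13, 2003 − 6 weeks = Apr 1, 2003.
The letter of intent is submitted: Apr 1, 2003 − 5 weeks = Feb 25, 2003.

25 February 2003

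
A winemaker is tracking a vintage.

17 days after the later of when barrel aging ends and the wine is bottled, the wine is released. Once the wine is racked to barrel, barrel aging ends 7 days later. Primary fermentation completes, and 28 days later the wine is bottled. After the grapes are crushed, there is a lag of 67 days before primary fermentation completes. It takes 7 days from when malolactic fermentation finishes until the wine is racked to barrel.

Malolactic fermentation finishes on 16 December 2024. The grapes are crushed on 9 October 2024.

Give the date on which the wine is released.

29 January 2025

Malolactic fermentation finishes: Dec 16, 2024.
The wine is racked to barrel: Dec 16, 2024 + 7 days = Dec 23, 2024.
Barrel aging ends: Dec 23, 2024 + 7 days = Dec 30, 2024.
The grapes are crushed: Oct 9, 2024.
Primary fermentation completes: Oct 9, 2024 + 67 days = Dec 15, 2024.
The wine is bottled: Dec 15, 2024 + 28 days = Jan 12, 2025.
Both prerequisites met — barrel aging ends (Dec 30, 2024), the wine is bottled (Jan 12, 2025); the later is Jan 12, 2025.
The wine is released: Jan 12, 2025 + 17 days = Jan 29, 2025.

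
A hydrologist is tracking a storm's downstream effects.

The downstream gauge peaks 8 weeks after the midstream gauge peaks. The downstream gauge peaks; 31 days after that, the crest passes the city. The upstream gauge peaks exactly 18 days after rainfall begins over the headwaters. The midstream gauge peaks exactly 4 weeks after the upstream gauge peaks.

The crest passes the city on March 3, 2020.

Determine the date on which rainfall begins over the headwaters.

The crest passes the city: Mar 3, 2020.
The downstream gauge peaks: Mar 3, 2020 − 31 days = Feb 1, 2020.
The midstream gauge peaks: Feb 1, 2020 − 8 weeks = Dec 7, 2019.
The upstream gauge peaks: Dec 7, 2019 − 4 weeks = Nov 9, 2019.
Rainfall begins over the headwaters: Nov 9, 2019 − 18 days = Oct 22, 2019.

October 22, 2019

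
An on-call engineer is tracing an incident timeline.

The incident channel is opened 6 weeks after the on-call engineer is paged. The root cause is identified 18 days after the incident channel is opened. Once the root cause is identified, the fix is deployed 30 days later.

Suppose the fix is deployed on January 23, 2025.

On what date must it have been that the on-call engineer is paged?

October 25, 2024

The fix is deployed: Jan 23, 2025.
The root cause is identified: Jan 23, 2025 − 30 days = Dec 24, 2024.
The incident channel is opened: Dec 24, 2024 − 18 days = Dec 6, 2024.
The on-call engineer is paged: Dec 6, 2024 − 6 weeks = Oct 25, 2024.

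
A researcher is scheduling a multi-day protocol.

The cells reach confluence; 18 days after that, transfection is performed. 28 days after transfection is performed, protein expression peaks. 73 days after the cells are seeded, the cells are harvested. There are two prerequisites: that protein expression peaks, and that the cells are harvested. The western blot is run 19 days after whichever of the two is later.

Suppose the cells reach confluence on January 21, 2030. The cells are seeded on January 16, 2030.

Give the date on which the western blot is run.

The cells reach confluence: Jan 21, 2030.
Transfection is performed: Jan 21, 2030 + 18 days = Feb 8, 2030.
Protein expression peaks: Feb 8, 2030 + 28 days = Mar 8, 2030.
The cells are seeded: Jan 16, 2030.
The cells are harvested: Jan 16, 2030 + 73 days = Mar 30, 2030.
Both prerequisites met — protein expression peaks (Mar 8, 2030), the cells are harvested (Mar 30, 2030); the later is Mar 30, 2030.
The western blot is run: Mar 30, 2030 + 19 days = Apr 18, 2030.

April 18, 2030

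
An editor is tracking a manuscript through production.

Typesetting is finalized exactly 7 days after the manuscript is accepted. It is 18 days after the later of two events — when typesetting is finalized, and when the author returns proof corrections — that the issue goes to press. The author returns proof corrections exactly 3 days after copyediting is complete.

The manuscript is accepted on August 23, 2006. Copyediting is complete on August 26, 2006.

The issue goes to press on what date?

September 17, 2006

The manuscript is accepted: Aug 23, 2006.
Typesetting is finalized: Aug 23, 2006 + 7 days = Aug 30, 2006.
Copyediting is complete: Aug 26, 2006.
The author returns proof corrections: Aug 26, 2006 + 3 days = Aug 29, 2006.
Both prerequisites met — typesetting is finalized (Aug 30, 2006), the author returns proof corrections (Aug 29, 2006); the later is Aug 30, 2006.
The issue goes to press: Aug 30, 2006 + 18 days = Sep 17, 2006.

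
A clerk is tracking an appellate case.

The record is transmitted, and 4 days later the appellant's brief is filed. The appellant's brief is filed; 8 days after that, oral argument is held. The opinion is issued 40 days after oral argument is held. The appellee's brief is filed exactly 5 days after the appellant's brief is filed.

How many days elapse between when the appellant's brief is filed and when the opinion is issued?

48 days

Causal path: the appellant's brief is filed → oral argument is held → the opinion is issued.
Total delay along the path: 8 + 40 = 48 days.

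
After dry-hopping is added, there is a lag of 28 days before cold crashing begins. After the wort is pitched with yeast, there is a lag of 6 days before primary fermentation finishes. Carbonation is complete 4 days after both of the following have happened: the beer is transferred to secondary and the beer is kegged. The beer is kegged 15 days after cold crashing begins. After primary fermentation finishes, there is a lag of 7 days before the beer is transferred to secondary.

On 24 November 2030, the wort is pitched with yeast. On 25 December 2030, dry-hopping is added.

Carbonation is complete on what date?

The wort is pitched with yeast: Nov 24, 2030.
Primary fermentation finishes: Nov 24, 2030 + 6 days = Nov 30, 2030.
The beer is transferred to secondary: Nov 30, 2030 + 7 days = Dec 7, 2030.
Dry-hopping is added: Dec 25, 2030.
Cold crashing begins: Dec 25, 2030 + 28 days = Jan 22, 2031.
The beer is kegged: Jan 22, 2031 + 15 days = Feb 6, 2031.
Both prerequisites met — the beer is transferred to secondary (Dec 7, 2030), the beer is kegged (Feb 6, 2031); the later is Feb 6, 2031.
Carbonation is complete: Feb 6, 2031 + 4 days = Feb 10, 2031.

10 February 2031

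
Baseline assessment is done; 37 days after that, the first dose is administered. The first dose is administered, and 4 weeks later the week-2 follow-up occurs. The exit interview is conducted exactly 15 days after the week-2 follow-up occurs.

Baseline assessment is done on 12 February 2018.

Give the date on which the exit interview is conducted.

Baseline assessment is done: Feb 12, 2018.
The first dose is administered: Feb 12, 2018 + 37 days = Mar 21, 2018.
The week-2 follow-up occurs: Mar 21, 2018 + 4 weeks = Apr 18, 2018.
The exit interview is conducted: Apr 18, 2018 + 15 days = May 3, 2018.

3 May 2018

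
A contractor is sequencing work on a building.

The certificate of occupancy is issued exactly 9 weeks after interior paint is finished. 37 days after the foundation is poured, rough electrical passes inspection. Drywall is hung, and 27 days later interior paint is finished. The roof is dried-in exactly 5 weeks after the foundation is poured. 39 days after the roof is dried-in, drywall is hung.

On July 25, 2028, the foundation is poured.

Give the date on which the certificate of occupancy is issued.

The foundation is poured: Jul 25, 2028.
The roof is dried-in: Jul 25, 2028 + 5 weeks = Aug 29, 2028.
Drywall is hung: Aug 29, 2028 + 39 days = Oct 7, 2028.
Interior paint is finished: Oct 7, 2028 + 27 days = Nov 3, 2028.
The certificate of occupancy is issued: Nov 3, 2028 + 9 weeks = Jan 5, 2029.

January 5, 2029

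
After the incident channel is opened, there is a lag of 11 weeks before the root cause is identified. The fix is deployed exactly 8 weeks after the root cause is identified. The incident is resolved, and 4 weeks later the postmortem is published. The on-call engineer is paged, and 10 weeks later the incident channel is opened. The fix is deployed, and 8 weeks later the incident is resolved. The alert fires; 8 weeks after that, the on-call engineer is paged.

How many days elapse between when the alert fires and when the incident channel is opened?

126 days

Causal path: the alert fires → the on-call engineer is paged → the incident channel is opened.
Total delay along the path: 8 + 10 weeks = 18 weeks = 126 days.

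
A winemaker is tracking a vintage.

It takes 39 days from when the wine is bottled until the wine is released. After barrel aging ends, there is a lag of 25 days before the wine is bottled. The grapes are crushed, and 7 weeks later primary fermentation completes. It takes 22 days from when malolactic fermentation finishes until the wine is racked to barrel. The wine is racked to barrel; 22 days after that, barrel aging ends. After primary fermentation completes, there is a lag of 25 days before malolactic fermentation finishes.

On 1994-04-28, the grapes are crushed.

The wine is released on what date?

1994-10-27

The grapes are crushed: Apr 28, 1994.
Primary fermentation completes: Apr 28, 1994 + 7 weeks = Jun 16, 1994.
Malolactic fermentation finishes: Jun 16, 1994 + 25 days = Jul 11, 1994.
The wine is racked to barrel: Jul 11, 1994 + 22 days = Aug 2, 1994.
Barrel aging ends: Aug 2, 1994 + 22 days = Aug 24, 1994.
The wine is bottled: Aug 24, 1994 + 25 days = Sep 18, 1994.
The wine is released: Sep 18, 1994 + 39 days = Oct 27, 1994.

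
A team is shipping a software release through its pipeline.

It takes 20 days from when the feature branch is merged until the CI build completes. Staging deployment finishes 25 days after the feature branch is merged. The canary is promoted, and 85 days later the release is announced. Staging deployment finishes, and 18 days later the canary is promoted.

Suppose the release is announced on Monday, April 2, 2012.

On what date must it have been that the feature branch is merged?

The release is announced: Apr 2, 2012.
The canary is promoted: Apr 2, 2012 − 85 days = Jan 8, 2012.
Staging deployment finishes: Jan 8, 2012 − 18 days = Dec 21, 2011.
The feature branch is merged: Dec 21, 2011 − 25 days = Nov 26, 2011.

Saturday, November 26, 2011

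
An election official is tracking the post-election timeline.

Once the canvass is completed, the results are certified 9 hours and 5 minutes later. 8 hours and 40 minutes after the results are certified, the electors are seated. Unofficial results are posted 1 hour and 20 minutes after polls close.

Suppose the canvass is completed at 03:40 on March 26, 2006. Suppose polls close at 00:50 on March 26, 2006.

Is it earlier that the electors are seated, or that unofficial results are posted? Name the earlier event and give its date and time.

The canvass is completed: 03:40 Mar 26, 2006.
The results are certified: 03:40 Mar 26, 2006 + 9h05m = 12:45 Mar 26, 2006.
The electors are seated: 12:45 Mar 26, 2006 + 8h40m = 21:25 Mar 26, 2006.
Polls close: 00:50 Mar 26, 2006.
Unofficial results are posted: 00:50 Mar 26, 2006 + 1h20m = 02:10 Mar 26, 2006.
Comparing: the electors are seated at 21:25 Mar 26, 2006 vs unofficial results are posted at 02:10 Mar 26, 2006. Earlier: unofficial results are posted.

Unofficial results are posted — 02:10 on March 26, 2006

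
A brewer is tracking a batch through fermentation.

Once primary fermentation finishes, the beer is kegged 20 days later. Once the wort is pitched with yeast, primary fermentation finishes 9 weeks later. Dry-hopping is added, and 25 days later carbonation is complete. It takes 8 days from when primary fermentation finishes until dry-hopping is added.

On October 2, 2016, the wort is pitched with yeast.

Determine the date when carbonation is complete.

January 6, 2017

The wort is pitched with yeast: Oct 2, 2016.
Primary fermentation finishes: Oct 2, 2016 + 9 weeks = Dec 4, 2016.
Dry-hopping is added: Dec 4, 2016 + 8 days = Dec 12, 2016.
Carbonation is complete: Dec 12, 2016 + 25 days = Jan 6, 2017.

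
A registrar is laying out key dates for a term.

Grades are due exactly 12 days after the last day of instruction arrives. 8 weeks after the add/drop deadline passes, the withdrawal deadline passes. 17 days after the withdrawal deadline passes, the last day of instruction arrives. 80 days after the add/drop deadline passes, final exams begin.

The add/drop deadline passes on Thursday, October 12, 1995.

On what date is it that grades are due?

Friday, January 5, 1996

The add/drop deadline passes: Oct 12, 1995.
The withdrawal deadline passes: Oct 12, 1995 + 8 weeks = Dec 7, 1995.
The last day of instruction arrives: Dec 7, 1995 + 17 days = Dec 24, 1995.
Grades are due: Dec 24, 1995 + 12 days = Jan 5, 1996.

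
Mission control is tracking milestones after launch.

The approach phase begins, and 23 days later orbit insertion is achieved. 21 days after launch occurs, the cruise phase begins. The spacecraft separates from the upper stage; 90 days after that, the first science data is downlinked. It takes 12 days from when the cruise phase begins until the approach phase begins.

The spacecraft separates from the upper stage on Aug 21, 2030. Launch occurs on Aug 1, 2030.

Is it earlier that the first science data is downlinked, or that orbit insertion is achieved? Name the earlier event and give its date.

Orbit insertion is achieved — Sep 26, 2030

The spacecraft separates from the upper stage: Aug 21, 2030.
The first science data is downlinked: Aug 21, 2030 + 90 days = Nov 19, 2030.
Launch occurs: Aug 1, 2030.
The cruise phase begins: Aug 1, 2030 + 21 days = Aug 22, 2030.
The approach phase begins: Aug 22, 2030 + 12 days = Sep 3, 2030.
Orbit insertion is achieved: Sep 3, 2030 + 23 days = Sep 26, 2030.
Comparing: the first science data is downlinked on Nov 19, 2030 vs orbit insertion is achieved on Sep 26, 2030. Earlier: orbit insertion is achieved.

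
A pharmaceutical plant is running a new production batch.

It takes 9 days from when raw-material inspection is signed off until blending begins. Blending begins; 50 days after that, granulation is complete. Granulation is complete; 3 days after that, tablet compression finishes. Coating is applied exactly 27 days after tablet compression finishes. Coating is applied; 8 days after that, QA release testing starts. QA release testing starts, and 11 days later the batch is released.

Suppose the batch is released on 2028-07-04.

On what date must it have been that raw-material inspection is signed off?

2028-03-18

The batch is released: Jul 4, 2028.
QA release testing starts: Jul 4, 2028 − 11 days = Jun 23, 2028.
Coating is applied: Jun 23, 2028 − 8 days = Jun 15, 2028.
Tablet compression finishes: Jun 15, 2028 − 27 days = May 19, 2028.
Granulation is complete: May 19, 2028 − 3 days = May 16, 2028.
Blending begins: May 16, 2028 − 50 days = Mar 27, 2028.
Raw-material inspection is signed off: Mar 27, 2028 − 9 days = Mar 18, 2028.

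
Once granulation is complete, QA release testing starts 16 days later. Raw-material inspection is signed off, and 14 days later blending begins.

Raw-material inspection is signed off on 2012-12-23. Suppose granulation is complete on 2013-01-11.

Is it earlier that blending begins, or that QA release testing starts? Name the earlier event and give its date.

Blending begins — 2013-01-06

Raw-material inspection is signed off: Dec 23, 2012.
Blending begins: Dec 23, 2012 + 14 days = Jan 6, 2013.
Granulation is complete: Jan 11, 2013.
QA release testing starts: Jan 11, 2013 + 16 days = Jan 27, 2013.
Comparing: blending begins on Jan 6, 2013 vs QA release testing starts on Jan 27, 2013. Earlier: blending begins.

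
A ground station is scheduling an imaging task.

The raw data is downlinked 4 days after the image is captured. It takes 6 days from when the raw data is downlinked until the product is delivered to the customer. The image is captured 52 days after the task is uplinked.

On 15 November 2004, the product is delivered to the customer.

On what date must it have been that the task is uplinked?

The product is delivered to the customer: Nov 15, 2004.
The raw data is downlinked: Nov 15, 2004 − 6 days = Nov 9, 2004.
The image is captured: Nov 9, 2004 − 4 days = Nov 5, 2004.
The task is uplinked: Nov 5, 2004 − 52 days = Sep 14, 2004.

14 September 2004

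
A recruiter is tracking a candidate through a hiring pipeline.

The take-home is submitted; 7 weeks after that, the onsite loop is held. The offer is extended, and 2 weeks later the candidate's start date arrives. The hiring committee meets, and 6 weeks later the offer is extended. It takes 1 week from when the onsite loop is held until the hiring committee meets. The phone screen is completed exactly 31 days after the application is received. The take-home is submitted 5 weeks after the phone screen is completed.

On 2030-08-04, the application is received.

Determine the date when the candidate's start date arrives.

2031-01-29

The application is received: Aug 4, 2030.
The phone screen is completed: Aug 4, 2030 + 31 days = Sep 4, 2030.
The take-home is submitted: Sep 4, 2030 + 5 weeks = Oct 9, 2030.
The onsite loop is held: Oct 9, 2030 + 7 weeks = Nov 27, 2030.
The hiring committee meets: Nov 27, 2030 + 1 week = Dec 4, 2030.
The offer is extended: Dec 4, 2030 + 6 weeks = Jan 15, 2031.
The candidate's start date arrives: Jan 15, 2031 + 2 weeks = Jan 29, 2031.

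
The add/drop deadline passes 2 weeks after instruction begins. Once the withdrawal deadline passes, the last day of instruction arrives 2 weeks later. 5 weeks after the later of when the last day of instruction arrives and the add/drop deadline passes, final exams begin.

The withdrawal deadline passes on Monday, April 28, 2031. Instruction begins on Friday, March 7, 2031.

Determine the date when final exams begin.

The withdrawal deadline passes: Apr 28, 2031.
The last day of instruction arrives: Apr 28, 2031 + 2 weeks = May 12, 2031.
Instruction begins: Mar 7, 2031.
The add/drop deadline passes: Mar 7, 2031 + 2 weeks = Mar 21, 2031.
Both prerequisites met — the last day of instruction arrives (May 12, 2031), the add/drop deadline passes (Mar 21, 2031); the later is May 12, 2031.
Final exams begin: May 12, 2031 + 5 weeks = Jun 16, 2031.

Monday, June 16, 2031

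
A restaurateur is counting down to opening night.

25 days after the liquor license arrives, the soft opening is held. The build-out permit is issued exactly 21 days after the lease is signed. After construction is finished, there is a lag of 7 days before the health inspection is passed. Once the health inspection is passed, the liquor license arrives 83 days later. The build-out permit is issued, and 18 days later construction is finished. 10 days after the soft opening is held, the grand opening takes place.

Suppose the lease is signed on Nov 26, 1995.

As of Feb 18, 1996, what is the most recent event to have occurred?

The lease is signed: Nov 26, 1995.
The build-out permit is issued: Nov 26, 1995 + 21 days = Dec 17, 1995.
Construction is finished: Dec 17, 1995 + 18 days = Jan 4, 1996.
The health inspection is passed: Jan 4, 1996 + 7 days = Jan 11, 1996.
The liquor license arrives: Jan 11, 1996 + 83 days = Apr 3, 1996.
The soft opening is held: Apr 3, 1996 + 25 days = Apr 28, 1996.
The grand opening takes place: Apr 28, 1996 + 10 days = May 8, 1996.
Feb 18, 1996 falls between when the health inspection is passed (Jan 11, 1996) and when the liquor license arrives (Apr 3, 1996).

The health inspection is passed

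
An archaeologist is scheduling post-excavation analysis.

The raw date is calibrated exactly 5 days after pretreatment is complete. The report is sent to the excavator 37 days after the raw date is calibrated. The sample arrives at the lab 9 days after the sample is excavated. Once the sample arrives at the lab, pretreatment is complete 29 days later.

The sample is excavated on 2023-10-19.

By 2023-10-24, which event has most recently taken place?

The sample is excavated: Oct 19, 2023.
The sample arrives at the lab: Oct 19, 2023 + 9 days = Oct 28, 2023.
Pretreatment is complete: Oct 28, 2023 + 29 days = Nov 26, 2023.
The raw date is calibrated: Nov 26, 2023 + 5 days = Dec 1, 2023.
The report is sent to the excavator: Dec 1, 2023 + 37 days = Jan 7, 2024.
Oct 24, 2023 falls between when the sample is excavated (Oct 19, 2023) and when the sample arrives at the lab (Oct 28, 2023).

The sample is excavated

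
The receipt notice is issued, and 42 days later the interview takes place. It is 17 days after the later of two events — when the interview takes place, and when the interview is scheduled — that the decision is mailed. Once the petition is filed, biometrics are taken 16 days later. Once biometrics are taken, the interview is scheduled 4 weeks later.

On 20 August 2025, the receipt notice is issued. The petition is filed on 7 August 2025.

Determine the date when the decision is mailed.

18 October 2025

The receipt notice is issued: Aug 20, 2025.
The interview takes place: Aug 20, 2025 + 42 days = Oct 1, 2025.
The petition is filed: Aug 7, 2025.
Biometrics are taken: Aug 7, 2025 + 16 days = Aug 23, 2025.
The interview is scheduled: Aug 23, 2025 + 4 weeks = Sep 20, 2025.
Both prerequisites met — the interview takes place (Oct 1, 2025), the interview is scheduled (Sep 20, 2025); the later is Oct 1, 2025.
The decision is mailed: Oct 1, 2025 + 17 days = Oct 18, 2025.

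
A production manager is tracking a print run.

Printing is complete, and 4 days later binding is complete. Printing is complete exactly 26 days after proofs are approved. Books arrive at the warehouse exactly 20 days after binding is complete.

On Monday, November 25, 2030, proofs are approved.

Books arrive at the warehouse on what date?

Tuesday, January 14, 2031

Proofs are approved: Nov 25, 2030.
Printing is complete: Nov 25, 2030 + 26 days = Dec 21, 2030.
Binding is complete: Dec 21, 2030 + 4 days = Dec 25, 2030.
Books arrive at the warehouse: Dec 25, 2030 + 20 days = Jan 14, 2031.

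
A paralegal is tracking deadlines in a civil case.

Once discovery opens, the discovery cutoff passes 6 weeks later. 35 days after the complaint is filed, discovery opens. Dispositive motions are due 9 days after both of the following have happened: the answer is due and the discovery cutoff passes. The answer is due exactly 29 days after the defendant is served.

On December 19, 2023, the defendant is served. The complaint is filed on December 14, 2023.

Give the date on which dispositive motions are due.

The defendant is served: Dec 19, 2023.
The answer is due: Dec 19, 2023 + 29 days = Jan 17, 2024.
The complaint is filed: Dec 14, 2023.
Discovery opens: Dec 14, 2023 + 35 days = Jan 18, 2024.
The discovery cutoff passes: Jan 18, 2024 + 6 weeks = Feb 29, 2024.
Both prerequisites met — the answer is due (Jan 17, 2024), the discovery cutoff passes (Feb 29, 2024); the later is Feb 29, 2024.
Dispositive motions are due: Feb 29, 2024 + 9 days = Mar 9, 2024.

March 9, 2024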